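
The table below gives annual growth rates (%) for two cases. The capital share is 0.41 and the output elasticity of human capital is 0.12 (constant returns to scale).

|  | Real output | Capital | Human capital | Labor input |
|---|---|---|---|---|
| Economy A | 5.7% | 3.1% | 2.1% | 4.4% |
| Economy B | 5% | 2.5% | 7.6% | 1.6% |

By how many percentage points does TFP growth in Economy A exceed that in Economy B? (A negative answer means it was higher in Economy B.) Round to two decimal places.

Labor's share = 1 − 0.41 − 0.12 = 0.47.
Economy A: TFP = 5.7 − 1.271 − 0.252 − 2.068 = 2.109%.
Economy B: TFP = 5 − 1.025 − 0.912 − 0.752 = 2.311%.
Difference = 2.109 − (2.311) = -0.202 pp.

-0.20 percentage points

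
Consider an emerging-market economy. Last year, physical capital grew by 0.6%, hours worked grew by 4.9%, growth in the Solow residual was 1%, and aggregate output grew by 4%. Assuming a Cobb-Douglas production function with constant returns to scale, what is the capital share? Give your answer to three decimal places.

0.442

gY = gA + α·gK + (1−α)·gL, so gY − gA − gL = α(gK − gL).
4 − 1 − 4.9 = α × (0.6 − 4.9).
-1.9 = -4.3 α, so α = 0.44186.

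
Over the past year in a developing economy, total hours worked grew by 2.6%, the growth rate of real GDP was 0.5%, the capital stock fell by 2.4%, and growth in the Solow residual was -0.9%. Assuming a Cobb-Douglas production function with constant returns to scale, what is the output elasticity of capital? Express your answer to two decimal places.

gY = gA + α·gK + (1−α)·gL, so gY − gA − gL = α(gK − gL).
0.5 + 0.9 − 2.6 = α × (-2.4 − 2.6).
-1.2 = -5 α, so α = 0.24.

0.24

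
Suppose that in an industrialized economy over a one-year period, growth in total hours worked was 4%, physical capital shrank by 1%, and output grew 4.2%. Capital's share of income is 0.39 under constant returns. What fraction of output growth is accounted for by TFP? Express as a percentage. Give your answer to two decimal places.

Labor's share = 1 − 0.39 = 0.61.
Physical capital: 0.39 × (-1) = -0.39 pp.
Total hours worked: 0.61 × 4 = 2.44 pp.
TFP growth = 4.2 − 2.05 = 2.15%.
TFP share of growth = 2.15 / 4.2 × 100 = 51.1905%.

51.19%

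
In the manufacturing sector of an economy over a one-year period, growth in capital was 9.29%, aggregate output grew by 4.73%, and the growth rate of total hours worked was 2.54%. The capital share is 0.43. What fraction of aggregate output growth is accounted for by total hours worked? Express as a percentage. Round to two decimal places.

Total hours worked accounted for 30.61% of growth.

Labor's share = 1 − 0.43 = 0.57.
Total hours worked contributed 0.57 × 2.54 = 1.4478 pp.
Share of growth = 1.4478 / 4.73 × 100 = 30.6089%.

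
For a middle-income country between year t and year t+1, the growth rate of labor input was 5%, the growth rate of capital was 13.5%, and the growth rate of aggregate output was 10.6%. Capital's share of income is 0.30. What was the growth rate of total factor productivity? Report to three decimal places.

Labor's share = 1 − 0.3 = 0.7.
Capital: 0.3 × 13.5 = 4.05 pp.
Labor input: 0.7 × 5 = 3.5 pp.
TFP growth = 10.6 − 7.55 = 3.05%.

Total factor productivity growth was 3.050%.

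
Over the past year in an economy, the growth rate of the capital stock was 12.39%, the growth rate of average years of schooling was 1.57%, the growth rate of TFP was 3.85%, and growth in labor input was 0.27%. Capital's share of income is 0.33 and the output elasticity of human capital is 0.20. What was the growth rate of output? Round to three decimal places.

8.380%

Labor's share = 1 − 0.33 − 0.2 = 0.47.
The capital stock: 0.33 × 12.39 = 4.0887 pp.
Average years of schooling: 0.2 × 1.57 = 0.314 pp.
Labor input: 0.47 × 0.27 = 0.1269 pp.
Output growth = 3.85 + 4.5296 = 8.3796%.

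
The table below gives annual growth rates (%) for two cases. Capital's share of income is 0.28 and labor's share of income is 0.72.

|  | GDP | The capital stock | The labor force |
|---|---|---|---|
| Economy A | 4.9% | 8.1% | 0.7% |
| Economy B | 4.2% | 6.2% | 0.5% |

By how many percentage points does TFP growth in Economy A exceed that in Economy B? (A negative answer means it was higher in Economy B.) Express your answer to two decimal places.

Labor's share = 1 − 0.28 = 0.72.
Economy A: TFP = 4.9 − 2.268 − 0.504 = 2.128%.
Economy B: TFP = 4.2 − 1.736 − 0.36 = 2.104%.
Difference = 2.128 − (2.104) = 0.024 pp.

0.02 percentage points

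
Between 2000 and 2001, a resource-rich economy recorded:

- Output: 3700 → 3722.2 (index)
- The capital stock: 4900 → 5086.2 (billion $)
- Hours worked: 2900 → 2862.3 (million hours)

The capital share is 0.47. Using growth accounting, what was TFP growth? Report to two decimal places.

Output growth = (3722.2 − 3700) / 3700 = 0.6%.
The capital stock growth = (5086.2 − 4900) / 4900 = 3.8%.
Hours worked growth = (2862.3 − 2900) / 2900 = -1.3%.
Labor's share = 1 − 0.47 = 0.53.
The capital stock: 0.47 × 3.8 = 1.786 pp.
Hours worked: 0.53 × (-1.3) = -0.689 pp.
TFP growth = 0.6 − 1.097 = -0.497%.

-0.50%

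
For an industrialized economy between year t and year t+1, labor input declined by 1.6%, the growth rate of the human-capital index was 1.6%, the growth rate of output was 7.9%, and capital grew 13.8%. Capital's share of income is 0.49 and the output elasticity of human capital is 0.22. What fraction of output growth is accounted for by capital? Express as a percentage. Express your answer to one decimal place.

85.6%

Capital contributed 0.49 × 13.8 = 6.762 pp.
Share of growth = 6.762 / 7.9 × 100 = 85.595%.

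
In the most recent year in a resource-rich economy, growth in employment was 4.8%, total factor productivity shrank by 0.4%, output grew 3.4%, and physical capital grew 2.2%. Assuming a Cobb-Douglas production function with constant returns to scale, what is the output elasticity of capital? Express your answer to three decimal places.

0.385

gY = gA + α·gK + (1−α)·gL, so gY − gA − gL = α(gK − gL).
3.4 + 0.4 − 4.8 = α × (2.2 − 4.8).
-1 = -2.6 α, so α = 0.38462.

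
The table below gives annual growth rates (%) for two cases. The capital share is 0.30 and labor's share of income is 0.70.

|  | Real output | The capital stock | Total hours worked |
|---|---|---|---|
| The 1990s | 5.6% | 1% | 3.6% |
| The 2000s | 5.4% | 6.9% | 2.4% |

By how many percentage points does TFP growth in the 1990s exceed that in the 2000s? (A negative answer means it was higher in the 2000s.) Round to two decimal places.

Labor's share = 1 − 0.3 = 0.7.
The 1990s: TFP = 5.6 − 0.3 − 2.52 = 2.78%.
The 2000s: TFP = 5.4 − 2.07 − 1.68 = 1.65%.
Difference = 2.78 − (1.65) = 1.13 pp.

1.13 percentage points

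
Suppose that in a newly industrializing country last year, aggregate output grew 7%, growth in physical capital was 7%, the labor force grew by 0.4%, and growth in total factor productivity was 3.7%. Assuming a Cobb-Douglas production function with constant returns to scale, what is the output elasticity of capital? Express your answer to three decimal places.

gY = gA + α·gK + (1−α)·gL, so gY − gA − gL = α(gK − gL).
7 − 3.7 − 0.4 = α × (7 − 0.4).
2.9 = 6.6 α, so α = 0.43939.

α = 0.439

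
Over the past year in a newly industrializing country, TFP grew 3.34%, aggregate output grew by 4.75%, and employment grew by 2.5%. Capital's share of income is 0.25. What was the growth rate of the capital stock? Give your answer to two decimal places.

Labor's share = 1 − 0.25 = 0.75.
gY = gA + 0.75×2.5 + 0.25×g.
0.25×g = 4.75 − 3.34 − 1.875 = -0.465.
g = -0.465 / 0.25 = -1.86%.

-1.86%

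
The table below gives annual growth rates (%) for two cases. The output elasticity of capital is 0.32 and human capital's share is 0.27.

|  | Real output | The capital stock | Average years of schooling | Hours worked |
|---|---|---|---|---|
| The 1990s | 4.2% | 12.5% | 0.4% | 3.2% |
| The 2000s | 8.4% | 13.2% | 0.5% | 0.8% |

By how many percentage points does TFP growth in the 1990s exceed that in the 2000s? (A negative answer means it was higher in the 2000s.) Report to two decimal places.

Labor's share = 1 − 0.32 − 0.27 = 0.41.
The 1990s: TFP = 4.2 − 4 − 0.108 − 1.312 = -1.22%.
The 2000s: TFP = 8.4 − 4.224 − 0.135 − 0.328 = 3.713%.
Difference = -1.22 − (3.713) = -4.933 pp.

-4.93 percentage points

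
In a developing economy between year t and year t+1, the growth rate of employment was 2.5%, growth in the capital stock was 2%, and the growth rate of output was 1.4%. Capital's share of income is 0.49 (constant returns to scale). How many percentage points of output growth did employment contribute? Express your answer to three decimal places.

Labor's share = 1 − 0.49 = 0.51.
Contribution = share × growth = 0.51 × 2.5 = 1.275 pp.

1.275 percentage points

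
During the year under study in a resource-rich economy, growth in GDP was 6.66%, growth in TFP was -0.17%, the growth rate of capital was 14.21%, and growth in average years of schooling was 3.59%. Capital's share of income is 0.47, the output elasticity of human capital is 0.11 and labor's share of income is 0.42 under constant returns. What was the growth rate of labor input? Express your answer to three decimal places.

-0.580%

Labor's share = 1 − 0.47 − 0.11 = 0.42.
gY = gA + 0.47×14.21 + 0.11×3.59 + 0.42×g.
0.42×g = 6.66 + 0.17 − 7.0736 = -0.2436.
g = -0.2436 / 0.42 = -0.58%.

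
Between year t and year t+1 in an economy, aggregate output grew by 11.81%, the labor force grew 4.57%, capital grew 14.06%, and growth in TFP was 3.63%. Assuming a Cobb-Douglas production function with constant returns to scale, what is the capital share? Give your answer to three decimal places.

gY = gA + α·gK + (1−α)·gL, so gY − gA − gL = α(gK − gL).
11.81 − 3.63 − 4.57 = α × (14.06 − 4.57).
3.61 = 9.49 α, so α = 0.3804.

α = 0.380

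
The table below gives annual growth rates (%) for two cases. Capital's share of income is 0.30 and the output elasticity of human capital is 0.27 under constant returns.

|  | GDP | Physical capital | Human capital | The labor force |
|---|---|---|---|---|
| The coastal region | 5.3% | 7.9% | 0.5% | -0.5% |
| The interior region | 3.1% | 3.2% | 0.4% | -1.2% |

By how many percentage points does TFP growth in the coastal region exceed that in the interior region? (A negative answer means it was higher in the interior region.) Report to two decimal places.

0.46 percentage points

Labor's share = 1 − 0.3 − 0.27 = 0.43.
The coastal region: TFP = 5.3 − 2.37 − 0.135 + 0.215 = 3.01%.
The interior region: TFP = 3.1 − 0.96 − 0.108 + 0.516 = 2.548%.
Difference = 3.01 − (2.548) = 0.462 pp.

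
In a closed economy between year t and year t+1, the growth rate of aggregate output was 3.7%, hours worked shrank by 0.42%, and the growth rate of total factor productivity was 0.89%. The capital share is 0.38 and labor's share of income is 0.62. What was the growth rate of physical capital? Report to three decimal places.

Labor's share = 1 − 0.38 = 0.62.
gY = gA + 0.62×(-0.42) + 0.38×g.
0.38×g = 3.7 − 0.89 + 0.2604 = 3.0704.
g = 3.0704 / 0.38 = 8.08%.

8.080%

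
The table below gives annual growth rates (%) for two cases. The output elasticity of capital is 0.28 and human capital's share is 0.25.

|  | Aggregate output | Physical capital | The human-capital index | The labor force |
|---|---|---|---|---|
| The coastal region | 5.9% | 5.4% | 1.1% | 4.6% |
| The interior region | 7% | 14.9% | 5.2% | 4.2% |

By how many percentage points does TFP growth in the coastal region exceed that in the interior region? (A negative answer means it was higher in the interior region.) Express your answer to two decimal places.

Labor's share = 1 − 0.28 − 0.25 = 0.47.
The coastal region: TFP = 5.9 − 1.512 − 0.275 − 2.162 = 1.951%.
The interior region: TFP = 7 − 4.172 − 1.3 − 1.974 = -0.446%.
Difference = 1.951 − (-0.446) = 2.397 pp.

2.40 percentage points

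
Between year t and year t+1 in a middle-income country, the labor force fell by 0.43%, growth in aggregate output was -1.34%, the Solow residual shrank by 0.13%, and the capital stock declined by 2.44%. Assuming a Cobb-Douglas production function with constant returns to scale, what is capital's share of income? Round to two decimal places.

Capital's share of income is 0.39.

gY = gA + α·gK + (1−α)·gL, so gY − gA − gL = α(gK − gL).
-1.34 + 0.13 + 0.43 = α × (-2.44 − (-0.43)).
-0.78 = -2.01 α, so α = 0.3881.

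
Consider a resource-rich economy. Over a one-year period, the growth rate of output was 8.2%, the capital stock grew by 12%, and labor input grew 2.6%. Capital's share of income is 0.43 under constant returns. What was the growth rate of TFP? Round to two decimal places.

TFP growth was 1.56%.

Labor's share = 1 − 0.43 = 0.57.
The capital stock: 0.43 × 12 = 5.16 pp.
Labor input: 0.57 × 2.6 = 1.482 pp.
TFP growth = 8.2 − 6.642 = 1.558%.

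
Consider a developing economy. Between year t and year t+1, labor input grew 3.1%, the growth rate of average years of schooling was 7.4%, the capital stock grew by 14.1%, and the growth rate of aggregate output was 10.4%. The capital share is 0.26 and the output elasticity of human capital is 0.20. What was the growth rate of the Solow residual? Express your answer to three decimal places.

Labor's share = 1 − 0.26 − 0.2 = 0.54.
The capital stock: 0.26 × 14.1 = 3.666 pp.
Average years of schooling: 0.2 × 7.4 = 1.48 pp.
Labor input: 0.54 × 3.1 = 1.674 pp.
TFP growth = 10.4 − 6.82 = 3.58%.

3.580%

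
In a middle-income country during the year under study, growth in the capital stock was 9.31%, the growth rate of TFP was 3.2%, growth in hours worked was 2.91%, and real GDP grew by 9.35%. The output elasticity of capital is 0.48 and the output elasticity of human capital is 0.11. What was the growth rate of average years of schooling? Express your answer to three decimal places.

Labor's share = 1 − 0.48 − 0.11 = 0.41.
gY = gA + 0.48×9.31 + 0.41×2.91 + 0.11×g.
0.11×g = 9.35 − 3.2 − 5.6619 = 0.4881.
g = 0.4881 / 0.11 = 4.43727%.

Average years of schooling growth was 4.437%.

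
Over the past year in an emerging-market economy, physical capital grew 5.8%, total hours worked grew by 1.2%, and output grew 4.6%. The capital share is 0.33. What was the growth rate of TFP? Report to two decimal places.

Labor's share = 1 − 0.33 = 0.67.
Physical capital: 0.33 × 5.8 = 1.914 pp.
Total hours worked: 0.67 × 1.2 = 0.804 pp.
TFP growth = 4.6 − 2.718 = 1.882%.

TFP grew 1.88%.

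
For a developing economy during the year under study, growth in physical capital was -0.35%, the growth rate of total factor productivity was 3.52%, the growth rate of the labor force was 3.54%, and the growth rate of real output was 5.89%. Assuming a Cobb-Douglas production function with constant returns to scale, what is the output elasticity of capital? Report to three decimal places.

0.301

gY = gA + α·gK + (1−α)·gL, so gY − gA − gL = α(gK − gL).
5.89 − 3.52 − 3.54 = α × (-0.35 − 3.54).
-1.17 = -3.89 α, so α = 0.30077.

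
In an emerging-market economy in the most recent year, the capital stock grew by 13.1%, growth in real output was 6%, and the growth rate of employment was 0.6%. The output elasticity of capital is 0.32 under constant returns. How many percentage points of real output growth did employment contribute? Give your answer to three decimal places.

Labor's share = 1 − 0.32 = 0.68.
Contribution = share × growth = 0.68 × 0.6 = 0.408 pp.

0.408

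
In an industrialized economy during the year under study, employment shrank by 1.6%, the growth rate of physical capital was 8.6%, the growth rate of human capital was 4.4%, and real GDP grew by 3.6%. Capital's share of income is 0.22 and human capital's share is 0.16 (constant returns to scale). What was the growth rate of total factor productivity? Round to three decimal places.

1.996%

Labor's share = 1 − 0.22 − 0.16 = 0.62.
Physical capital: 0.22 × 8.6 = 1.892 pp.
Human capital: 0.16 × 4.4 = 0.704 pp.
Employment: 0.62 × (-1.6) = -0.992 pp.
TFP growth = 3.6 − 1.604 = 1.996%.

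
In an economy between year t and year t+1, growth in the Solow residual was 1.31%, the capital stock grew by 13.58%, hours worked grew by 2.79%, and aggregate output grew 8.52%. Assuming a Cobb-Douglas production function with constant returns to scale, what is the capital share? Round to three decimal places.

gY = gA + α·gK + (1−α)·gL, so gY − gA − gL = α(gK − gL).
8.52 − 1.31 − 2.79 = α × (13.58 − 2.79).
4.42 = 10.79 α, so α = 0.40964.

0.410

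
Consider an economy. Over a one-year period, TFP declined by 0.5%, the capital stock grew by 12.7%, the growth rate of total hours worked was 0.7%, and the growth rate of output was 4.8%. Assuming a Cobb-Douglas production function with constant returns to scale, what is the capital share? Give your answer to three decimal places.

0.383

gY = gA + α·gK + (1−α)·gL, so gY − gA − gL = α(gK − gL).
4.8 + 0.5 − 0.7 = α × (12.7 − 0.7).
4.6 = 12 α, so α = 0.38333.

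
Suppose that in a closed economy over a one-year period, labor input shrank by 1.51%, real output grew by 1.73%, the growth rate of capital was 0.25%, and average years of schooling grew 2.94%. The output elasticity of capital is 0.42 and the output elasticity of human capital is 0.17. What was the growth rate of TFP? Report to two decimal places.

Labor's share = 1 − 0.42 − 0.17 = 0.41.
Capital: 0.42 × 0.25 = 0.105 pp.
Average years of schooling: 0.17 × 2.94 = 0.4998 pp.
Labor input: 0.41 × (-1.51) = -0.6191 pp.
TFP growth = 1.73 + 0.0143 = 1.7443%.

TFP growth was 1.74%.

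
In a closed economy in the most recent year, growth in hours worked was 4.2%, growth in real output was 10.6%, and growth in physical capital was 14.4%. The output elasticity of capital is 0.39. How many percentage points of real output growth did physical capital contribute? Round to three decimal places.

Contribution = share × growth = 0.39 × 14.4 = 5.616 pp.

5.616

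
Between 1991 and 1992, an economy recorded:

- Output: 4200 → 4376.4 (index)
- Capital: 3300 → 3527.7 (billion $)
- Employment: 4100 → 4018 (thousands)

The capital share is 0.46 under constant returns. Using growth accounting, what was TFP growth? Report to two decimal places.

2.11%

Output growth = (4376.4 − 4200) / 4200 = 4.2%.
Capital growth = (3527.7 − 3300) / 3300 = 6.9%.
Employment growth = (4018 − 4100) / 4100 = -2%.
Labor's share = 1 − 0.46 = 0.54.
Capital: 0.46 × 6.9 = 3.174 pp.
Employment: 0.54 × (-2) = -1.08 pp.
TFP growth = 4.2 − 2.094 = 2.106%.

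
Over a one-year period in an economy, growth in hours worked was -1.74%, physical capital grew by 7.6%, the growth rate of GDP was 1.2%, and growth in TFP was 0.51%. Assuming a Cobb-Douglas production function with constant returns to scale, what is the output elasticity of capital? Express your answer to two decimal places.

α = 0.26

gY = gA + α·gK + (1−α)·gL, so gY − gA − gL = α(gK − gL).
1.2 − 0.51 + 1.74 = α × (7.6 − (-1.74)).
2.43 = 9.34 α, so α = 0.2602.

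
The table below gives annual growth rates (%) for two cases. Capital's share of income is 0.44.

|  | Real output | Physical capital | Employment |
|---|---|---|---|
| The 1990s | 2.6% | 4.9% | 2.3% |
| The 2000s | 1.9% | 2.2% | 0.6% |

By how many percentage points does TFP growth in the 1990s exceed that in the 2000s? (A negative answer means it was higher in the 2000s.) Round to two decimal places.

-1.44 percentage points

Labor's share = 1 − 0.44 = 0.56.
The 1990s: TFP = 2.6 − 2.156 − 1.288 = -0.844%.
The 2000s: TFP = 1.9 − 0.968 − 0.336 = 0.596%.
Difference = -0.844 − (0.596) = -1.44 pp.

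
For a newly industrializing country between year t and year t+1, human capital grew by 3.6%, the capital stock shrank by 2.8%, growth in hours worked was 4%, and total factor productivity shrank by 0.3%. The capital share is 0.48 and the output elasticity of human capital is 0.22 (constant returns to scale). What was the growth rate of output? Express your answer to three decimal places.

Labor's share = 1 − 0.48 − 0.22 = 0.3.
The capital stock: 0.48 × (-2.8) = -1.344 pp.
Human capital: 0.22 × 3.6 = 0.792 pp.
Hours worked: 0.3 × 4 = 1.2 pp.
Output growth = -0.3 + 0.648 = 0.348%.

Output grew 0.348%.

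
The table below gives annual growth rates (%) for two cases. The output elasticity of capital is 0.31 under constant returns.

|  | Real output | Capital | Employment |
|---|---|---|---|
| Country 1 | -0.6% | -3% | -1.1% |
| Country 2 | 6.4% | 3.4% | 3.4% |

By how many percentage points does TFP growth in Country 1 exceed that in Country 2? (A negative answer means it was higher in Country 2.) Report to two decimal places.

-1.91 percentage points

Labor's share = 1 − 0.31 = 0.69.
Country 1: TFP = -0.6 + 0.93 + 0.759 = 1.089%.
Country 2: TFP = 6.4 − 1.054 − 2.346 = 3%.
Difference = 1.089 − (3) = -1.911 pp.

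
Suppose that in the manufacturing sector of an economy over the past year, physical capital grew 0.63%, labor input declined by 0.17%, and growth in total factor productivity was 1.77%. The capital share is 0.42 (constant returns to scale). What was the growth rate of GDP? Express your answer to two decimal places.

1.94%

Labor's share = 1 − 0.42 = 0.58.
Physical capital: 0.42 × 0.63 = 0.2646 pp.
Labor input: 0.58 × (-0.17) = -0.0986 pp.
Output growth = 1.77 + 0.166 = 1.936%.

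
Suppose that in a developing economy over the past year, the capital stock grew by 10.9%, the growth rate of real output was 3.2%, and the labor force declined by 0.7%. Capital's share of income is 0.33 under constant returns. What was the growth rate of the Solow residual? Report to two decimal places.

Labor's share = 1 − 0.33 = 0.67.
The capital stock: 0.33 × 10.9 = 3.597 pp.
The labor force: 0.67 × (-0.7) = -0.469 pp.
TFP growth = 3.2 − 3.128 = 0.072%.

0.07%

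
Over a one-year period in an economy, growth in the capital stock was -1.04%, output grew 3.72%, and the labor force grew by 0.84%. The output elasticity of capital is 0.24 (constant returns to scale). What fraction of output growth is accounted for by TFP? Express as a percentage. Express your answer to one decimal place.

Labor's share = 1 − 0.24 = 0.76.
The capital stock: 0.24 × (-1.04) = -0.2496 pp.
The labor force: 0.76 × 0.84 = 0.6384 pp.
TFP growth = 3.72 − 0.3888 = 3.3312%.
TFP share of growth = 3.3312 / 3.72 × 100 = 89.548%.

TFP accounted for 89.5% of growth.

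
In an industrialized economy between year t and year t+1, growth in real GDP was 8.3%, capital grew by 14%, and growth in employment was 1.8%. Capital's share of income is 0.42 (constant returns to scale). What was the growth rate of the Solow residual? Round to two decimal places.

Labor's share = 1 − 0.42 = 0.58.
Capital: 0.42 × 14 = 5.88 pp.
Employment: 0.58 × 1.8 = 1.044 pp.
TFP growth = 8.3 − 6.924 = 1.376%.

1.38%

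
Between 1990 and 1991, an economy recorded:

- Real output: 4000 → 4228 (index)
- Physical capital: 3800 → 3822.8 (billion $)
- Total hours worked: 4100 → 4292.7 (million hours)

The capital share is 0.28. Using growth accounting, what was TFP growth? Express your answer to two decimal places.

TFP grew 2.15%.

Real output growth = (4228 − 4000) / 4000 = 5.7%.
Physical capital growth = (3822.8 − 3800) / 3800 = 0.6%.
Total hours worked growth = (4292.7 − 4100) / 4100 = 4.7%.
Labor's share = 1 − 0.28 = 0.72.
Physical capital: 0.28 × 0.6 = 0.168 pp.
Total hours worked: 0.72 × 4.7 = 3.384 pp.
TFP growth = 5.7 − 3.552 = 2.148%.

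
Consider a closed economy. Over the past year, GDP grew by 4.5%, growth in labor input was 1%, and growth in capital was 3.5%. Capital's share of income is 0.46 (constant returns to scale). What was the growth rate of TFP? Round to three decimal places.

2.350%

Labor's share = 1 − 0.46 = 0.54.
Capital: 0.46 × 3.5 = 1.61 pp.
Labor input: 0.54 × 1 = 0.54 pp.
TFP growth = 4.5 − 2.15 = 2.35%.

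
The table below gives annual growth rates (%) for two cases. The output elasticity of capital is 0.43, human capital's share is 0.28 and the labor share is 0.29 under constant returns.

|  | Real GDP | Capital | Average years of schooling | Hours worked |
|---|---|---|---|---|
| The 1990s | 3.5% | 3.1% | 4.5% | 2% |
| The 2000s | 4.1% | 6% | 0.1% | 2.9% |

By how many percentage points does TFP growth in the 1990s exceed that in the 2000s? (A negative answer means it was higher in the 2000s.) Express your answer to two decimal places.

Labor's share = 1 − 0.43 − 0.28 = 0.29.
The 1990s: TFP = 3.5 − 1.333 − 1.26 − 0.58 = 0.327%.
The 2000s: TFP = 4.1 − 2.58 − 0.028 − 0.841 = 0.651%.
Difference = 0.327 − (0.651) = -0.324 pp.

-0.32 percentage points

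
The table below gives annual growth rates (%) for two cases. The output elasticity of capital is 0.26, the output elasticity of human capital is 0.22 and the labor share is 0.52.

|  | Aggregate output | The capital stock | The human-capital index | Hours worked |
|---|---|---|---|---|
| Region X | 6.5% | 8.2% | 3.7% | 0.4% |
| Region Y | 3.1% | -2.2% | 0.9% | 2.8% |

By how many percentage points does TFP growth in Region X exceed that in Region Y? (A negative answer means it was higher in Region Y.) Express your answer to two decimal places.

1.33 percentage points

Labor's share = 1 − 0.26 − 0.22 = 0.52.
Region X: TFP = 6.5 − 2.132 − 0.814 − 0.208 = 3.346%.
Region Y: TFP = 3.1 + 0.572 − 0.198 − 1.456 = 2.018%.
Difference = 3.346 − (2.018) = 1.328 pp.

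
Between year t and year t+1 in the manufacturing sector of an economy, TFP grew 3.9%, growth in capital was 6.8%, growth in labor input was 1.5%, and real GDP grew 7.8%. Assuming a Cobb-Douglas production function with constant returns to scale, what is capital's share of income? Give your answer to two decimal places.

gY = gA + α·gK + (1−α)·gL, so gY − gA − gL = α(gK − gL).
7.8 − 3.9 − 1.5 = α × (6.8 − 1.5).
2.4 = 5.3 α, so α = 0.4528.

α = 0.45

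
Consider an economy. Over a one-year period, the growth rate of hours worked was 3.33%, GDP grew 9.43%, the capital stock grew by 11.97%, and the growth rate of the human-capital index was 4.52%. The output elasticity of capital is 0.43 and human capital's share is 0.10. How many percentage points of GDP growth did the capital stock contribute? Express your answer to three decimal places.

5.147

Contribution = share × growth = 0.43 × 11.97 = 5.1471 pp.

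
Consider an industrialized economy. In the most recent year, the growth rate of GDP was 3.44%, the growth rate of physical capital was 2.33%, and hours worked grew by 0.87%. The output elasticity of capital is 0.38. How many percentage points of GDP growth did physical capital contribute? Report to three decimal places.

0.885 pp

Contribution = share × growth = 0.38 × 2.33 = 0.8854 pp.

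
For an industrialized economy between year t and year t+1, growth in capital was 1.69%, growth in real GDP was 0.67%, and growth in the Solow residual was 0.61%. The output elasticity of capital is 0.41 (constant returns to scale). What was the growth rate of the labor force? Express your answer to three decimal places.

Labor's share = 1 − 0.41 = 0.59.
gY = gA + 0.41×1.69 + 0.59×g.
0.59×g = 0.67 − 0.61 − 0.6929 = -0.6329.
g = -0.6329 / 0.59 = -1.07271%.

-1.073%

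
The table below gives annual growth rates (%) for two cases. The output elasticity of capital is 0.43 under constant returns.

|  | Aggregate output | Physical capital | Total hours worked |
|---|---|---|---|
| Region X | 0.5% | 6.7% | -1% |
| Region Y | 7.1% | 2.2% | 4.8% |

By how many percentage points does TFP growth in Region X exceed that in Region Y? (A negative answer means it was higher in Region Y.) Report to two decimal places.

-5.23 percentage points

Labor's share = 1 − 0.43 = 0.57.
Region X: TFP = 0.5 − 2.881 + 0.57 = -1.811%.
Region Y: TFP = 7.1 − 0.946 − 2.736 = 3.418%.
Difference = -1.811 − (3.418) = -5.229 pp.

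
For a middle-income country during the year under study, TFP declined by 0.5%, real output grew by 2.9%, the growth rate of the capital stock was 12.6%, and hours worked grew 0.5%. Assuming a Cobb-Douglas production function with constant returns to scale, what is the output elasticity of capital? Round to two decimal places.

The output elasticity of capital is 0.24.

gY = gA + α·gK + (1−α)·gL, so gY − gA − gL = α(gK − gL).
2.9 + 0.5 − 0.5 = α × (12.6 − 0.5).
2.9 = 12.1 α, so α = 0.2397.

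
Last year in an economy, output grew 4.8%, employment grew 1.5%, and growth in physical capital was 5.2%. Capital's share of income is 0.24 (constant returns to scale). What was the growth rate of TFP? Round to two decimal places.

2.41%

Labor's share = 1 − 0.24 = 0.76.
Physical capital: 0.24 × 5.2 = 1.248 pp.
Employment: 0.76 × 1.5 = 1.14 pp.
TFP growth = 4.8 − 2.388 = 2.412%.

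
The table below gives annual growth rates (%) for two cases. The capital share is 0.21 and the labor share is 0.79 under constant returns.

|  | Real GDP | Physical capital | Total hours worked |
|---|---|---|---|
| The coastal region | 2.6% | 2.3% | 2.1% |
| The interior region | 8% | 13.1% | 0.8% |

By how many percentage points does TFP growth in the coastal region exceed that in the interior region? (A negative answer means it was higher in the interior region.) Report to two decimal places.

Labor's share = 1 − 0.21 = 0.79.
The coastal region: TFP = 2.6 − 0.483 − 1.659 = 0.458%.
The interior region: TFP = 8 − 2.751 − 0.632 = 4.617%.
Difference = 0.458 − (4.617) = -4.159 pp.

-4.16 percentage points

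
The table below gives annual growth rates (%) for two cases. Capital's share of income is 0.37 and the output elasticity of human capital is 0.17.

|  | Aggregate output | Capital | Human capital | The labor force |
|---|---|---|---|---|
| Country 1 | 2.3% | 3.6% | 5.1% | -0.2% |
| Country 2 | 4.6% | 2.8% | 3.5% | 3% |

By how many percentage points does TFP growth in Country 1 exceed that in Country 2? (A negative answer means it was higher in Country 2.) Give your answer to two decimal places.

-1.40 percentage points

Labor's share = 1 − 0.37 − 0.17 = 0.46.
Country 1: TFP = 2.3 − 1.332 − 0.867 + 0.092 = 0.193%.
Country 2: TFP = 4.6 − 1.036 − 0.595 − 1.38 = 1.589%.
Difference = 0.193 − (1.589) = -1.396 pp.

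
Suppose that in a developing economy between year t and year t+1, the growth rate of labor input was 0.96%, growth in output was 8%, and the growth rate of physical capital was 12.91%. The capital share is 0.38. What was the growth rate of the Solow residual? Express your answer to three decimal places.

The Solow residual grew 2.499%.

Labor's share = 1 − 0.38 = 0.62.
Physical capital: 0.38 × 12.91 = 4.9058 pp.
Labor input: 0.62 × 0.96 = 0.5952 pp.
TFP growth = 8 − 5.501 = 2.499%.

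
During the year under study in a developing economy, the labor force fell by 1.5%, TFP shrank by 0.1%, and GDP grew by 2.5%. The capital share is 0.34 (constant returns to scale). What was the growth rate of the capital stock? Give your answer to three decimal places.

10.559%

Labor's share = 1 − 0.34 = 0.66.
gY = gA + 0.66×(-1.5) + 0.34×g.
0.34×g = 2.5 + 0.1 + 0.99 = 3.59.
g = 3.59 / 0.34 = 10.55882%.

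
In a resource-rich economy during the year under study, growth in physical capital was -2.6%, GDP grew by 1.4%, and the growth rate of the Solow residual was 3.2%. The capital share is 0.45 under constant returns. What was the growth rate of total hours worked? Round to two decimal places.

-1.15%

Labor's share = 1 − 0.45 = 0.55.
gY = gA + 0.45×(-2.6) + 0.55×g.
0.55×g = 1.4 − 3.2 + 1.17 = -0.63.
g = -0.63 / 0.55 = -1.1455%.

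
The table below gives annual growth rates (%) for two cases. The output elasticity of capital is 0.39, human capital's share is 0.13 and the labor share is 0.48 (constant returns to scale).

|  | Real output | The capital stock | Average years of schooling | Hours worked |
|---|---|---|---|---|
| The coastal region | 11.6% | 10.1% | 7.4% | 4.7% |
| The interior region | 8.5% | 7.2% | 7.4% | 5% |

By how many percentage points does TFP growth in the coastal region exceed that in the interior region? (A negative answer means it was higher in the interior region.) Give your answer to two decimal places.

2.11 percentage points

Labor's share = 1 − 0.39 − 0.13 = 0.48.
The coastal region: TFP = 11.6 − 3.939 − 0.962 − 2.256 = 4.443%.
The interior region: TFP = 8.5 − 2.808 − 0.962 − 2.4 = 2.33%.
Difference = 4.443 − (2.33) = 2.113 pp.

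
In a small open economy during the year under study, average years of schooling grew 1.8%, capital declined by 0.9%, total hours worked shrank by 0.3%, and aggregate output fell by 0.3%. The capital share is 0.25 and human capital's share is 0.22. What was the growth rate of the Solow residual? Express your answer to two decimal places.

Labor's share = 1 − 0.25 − 0.22 = 0.53.
Capital: 0.25 × (-0.9) = -0.225 pp.
Average years of schooling: 0.22 × 1.8 = 0.396 pp.
Total hours worked: 0.53 × (-0.3) = -0.159 pp.
TFP growth = -0.3 − 0.012 = -0.312%.

-0.31%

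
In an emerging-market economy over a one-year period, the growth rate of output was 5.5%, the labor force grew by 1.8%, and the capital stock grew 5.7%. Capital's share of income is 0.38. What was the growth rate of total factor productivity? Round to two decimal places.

2.22%

Labor's share = 1 − 0.38 = 0.62.
The capital stock: 0.38 × 5.7 = 2.166 pp.
The labor force: 0.62 × 1.8 = 1.116 pp.
TFP growth = 5.5 − 3.282 = 2.218%.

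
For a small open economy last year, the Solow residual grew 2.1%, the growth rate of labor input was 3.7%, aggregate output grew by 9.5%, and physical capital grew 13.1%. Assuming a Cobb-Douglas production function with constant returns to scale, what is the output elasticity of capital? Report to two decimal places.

gY = gA + α·gK + (1−α)·gL, so gY − gA − gL = α(gK − gL).
9.5 − 2.1 − 3.7 = α × (13.1 − 3.7).
3.7 = 9.4 α, so α = 0.3936.

0.39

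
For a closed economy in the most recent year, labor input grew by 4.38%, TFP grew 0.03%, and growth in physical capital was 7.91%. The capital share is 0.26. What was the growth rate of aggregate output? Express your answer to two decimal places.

5.33%

Labor's share = 1 − 0.26 = 0.74.
Physical capital: 0.26 × 7.91 = 2.0566 pp.
Labor input: 0.74 × 4.38 = 3.2412 pp.
Output growth = 0.03 + 5.2978 = 5.3278%.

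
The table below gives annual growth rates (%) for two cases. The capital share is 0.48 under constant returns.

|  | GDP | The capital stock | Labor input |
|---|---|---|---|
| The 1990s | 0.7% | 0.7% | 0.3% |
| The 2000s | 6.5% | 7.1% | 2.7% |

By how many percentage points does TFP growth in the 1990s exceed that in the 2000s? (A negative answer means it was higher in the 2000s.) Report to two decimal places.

-1.48 percentage points

Labor's share = 1 − 0.48 = 0.52.
The 1990s: TFP = 0.7 − 0.336 − 0.156 = 0.208%.
The 2000s: TFP = 6.5 − 3.408 − 1.404 = 1.688%.
Difference = 0.208 − (1.688) = -1.48 pp.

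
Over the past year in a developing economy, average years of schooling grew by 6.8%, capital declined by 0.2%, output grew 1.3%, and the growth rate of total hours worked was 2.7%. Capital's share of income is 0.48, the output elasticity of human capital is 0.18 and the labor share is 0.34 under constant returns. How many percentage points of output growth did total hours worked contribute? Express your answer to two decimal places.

0.92 percentage points

Labor's share = 1 − 0.48 − 0.18 = 0.34.
Contribution = share × growth = 0.34 × 2.7 = 0.918 pp.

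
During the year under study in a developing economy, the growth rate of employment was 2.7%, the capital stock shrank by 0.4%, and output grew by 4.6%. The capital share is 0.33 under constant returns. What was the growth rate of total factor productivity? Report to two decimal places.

Total factor productivity growth was 2.92%.

Labor's share = 1 − 0.33 = 0.67.
The capital stock: 0.33 × (-0.4) = -0.132 pp.
Employment: 0.67 × 2.7 = 1.809 pp.
TFP growth = 4.6 − 1.677 = 2.923%.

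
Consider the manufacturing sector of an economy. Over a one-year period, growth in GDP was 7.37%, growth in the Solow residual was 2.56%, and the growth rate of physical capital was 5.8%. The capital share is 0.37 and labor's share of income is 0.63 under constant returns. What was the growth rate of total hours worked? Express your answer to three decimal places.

Total hours worked growth was 4.229%.

Labor's share = 1 − 0.37 = 0.63.
gY = gA + 0.37×5.8 + 0.63×g.
0.63×g = 7.37 − 2.56 − 2.146 = 2.664.
g = 2.664 / 0.63 = 4.22857%.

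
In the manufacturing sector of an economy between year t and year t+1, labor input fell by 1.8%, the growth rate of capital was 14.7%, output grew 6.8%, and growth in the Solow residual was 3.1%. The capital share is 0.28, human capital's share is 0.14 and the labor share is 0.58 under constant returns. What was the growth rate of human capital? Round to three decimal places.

Labor's share = 1 − 0.28 − 0.14 = 0.58.
gY = gA + 0.28×14.7 + 0.58×(-1.8) + 0.14×g.
0.14×g = 6.8 − 3.1 − 3.072 = 0.628.
g = 0.628 / 0.14 = 4.48571%.

Human capital grew 4.486%.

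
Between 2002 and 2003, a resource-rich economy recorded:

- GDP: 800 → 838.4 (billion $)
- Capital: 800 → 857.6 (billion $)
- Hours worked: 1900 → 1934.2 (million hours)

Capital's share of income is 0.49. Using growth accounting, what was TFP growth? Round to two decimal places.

GDP growth = (838.4 − 800) / 800 = 4.8%.
Capital growth = (857.6 − 800) / 800 = 7.2%.
Hours worked growth = (1934.2 − 1900) / 1900 = 1.8%.
Labor's share = 1 − 0.49 = 0.51.
Capital: 0.49 × 7.2 = 3.528 pp.
Hours worked: 0.51 × 1.8 = 0.918 pp.
TFP growth = 4.8 − 4.446 = 0.354%.

0.35%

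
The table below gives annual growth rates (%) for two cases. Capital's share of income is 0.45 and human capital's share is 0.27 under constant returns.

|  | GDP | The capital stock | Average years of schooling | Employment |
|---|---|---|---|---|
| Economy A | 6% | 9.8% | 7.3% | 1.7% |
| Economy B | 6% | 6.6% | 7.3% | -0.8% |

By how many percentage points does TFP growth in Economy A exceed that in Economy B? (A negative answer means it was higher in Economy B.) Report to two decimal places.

Labor's share = 1 − 0.45 − 0.27 = 0.28.
Economy A: TFP = 6 − 4.41 − 1.971 − 0.476 = -0.857%.
Economy B: TFP = 6 − 2.97 − 1.971 + 0.224 = 1.283%.
Difference = -0.857 − (1.283) = -2.14 pp.

-2.14 percentage points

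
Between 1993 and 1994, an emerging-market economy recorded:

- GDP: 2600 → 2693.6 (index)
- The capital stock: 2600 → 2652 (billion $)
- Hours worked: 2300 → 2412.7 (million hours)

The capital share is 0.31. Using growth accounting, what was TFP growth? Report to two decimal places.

GDP growth = (2693.6 − 2600) / 2600 = 3.6%.
The capital stock growth = (2652 − 2600) / 2600 = 2%.
Hours worked growth = (2412.7 − 2300) / 2300 = 4.9%.
Labor's share = 1 − 0.31 = 0.69.
The capital stock: 0.31 × 2 = 0.62 pp.
Hours worked: 0.69 × 4.9 = 3.381 pp.
TFP growth = 3.6 − 4.001 = -0.401%.

-0.40%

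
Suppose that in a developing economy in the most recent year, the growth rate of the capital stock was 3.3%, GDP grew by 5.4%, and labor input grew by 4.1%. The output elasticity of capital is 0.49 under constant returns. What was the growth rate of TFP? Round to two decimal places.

TFP growth was 1.69%.

Labor's share = 1 − 0.49 = 0.51.
The capital stock: 0.49 × 3.3 = 1.617 pp.
Labor input: 0.51 × 4.1 = 2.091 pp.
TFP growth = 5.4 − 3.708 = 1.692%.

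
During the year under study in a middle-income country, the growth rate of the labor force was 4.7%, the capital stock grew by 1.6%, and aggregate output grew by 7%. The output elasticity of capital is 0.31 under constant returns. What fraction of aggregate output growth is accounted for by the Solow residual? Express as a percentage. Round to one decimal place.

46.6%

Labor's share = 1 − 0.31 = 0.69.
The capital stock: 0.31 × 1.6 = 0.496 pp.
The labor force: 0.69 × 4.7 = 3.243 pp.
TFP growth = 7 − 3.739 = 3.261%.
TFP share of growth = 3.261 / 7 × 100 = 46.586%.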